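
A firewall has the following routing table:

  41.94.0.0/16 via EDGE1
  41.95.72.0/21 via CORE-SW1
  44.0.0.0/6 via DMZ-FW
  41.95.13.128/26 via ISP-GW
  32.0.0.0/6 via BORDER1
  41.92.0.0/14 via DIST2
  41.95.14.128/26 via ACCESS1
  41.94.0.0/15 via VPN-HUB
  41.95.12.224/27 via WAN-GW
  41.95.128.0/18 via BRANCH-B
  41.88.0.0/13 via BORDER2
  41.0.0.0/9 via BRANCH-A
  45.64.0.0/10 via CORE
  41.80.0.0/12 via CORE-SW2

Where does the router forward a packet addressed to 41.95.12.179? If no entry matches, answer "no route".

Routes whose prefix contains 41.95.12.179:
  41.0.0.0/9 (41.0.0.0 - 41.127.255.255) -> BRANCH-A
  41.80.0.0/12 (41.80.0.0 - 41.95.255.255) -> CORE-SW2
  41.88.0.0/13 (41.88.0.0 - 41.95.255.255) -> BORDER2
  41.92.0.0/14 (41.92.0.0 - 41.95.255.255) -> DIST2
  41.94.0.0/15 (41.94.0.0 - 41.95.255.255) -> VPN-HUB
More-specific entries that do NOT match:
  41.95.12.224/27 (41.95.12.224 - 41.95.12.255) does not contain 41.95.12.179
  41.95.13.128/26 (41.95.13.128 - 41.95.13.191) does not contain 41.95.12.179
  41.95.14.128/26 (41.95.14.128 - 41.95.14.191) does not contain 41.95.12.179
  41.95.72.0/21 (41.95.72.0 - 41.95.79.255) does not contain 41.95.12.179
  41.95.128.0/18 (41.95.128.0 - 41.95.191.255) does not contain 41.95.12.179
  41.94.0.0/16 (41.94.0.0 - 41.94.255.255) does not contain 41.95.12.179
Longest matching prefix is /15 -> next hop VPN-HUB.

VPN-HUB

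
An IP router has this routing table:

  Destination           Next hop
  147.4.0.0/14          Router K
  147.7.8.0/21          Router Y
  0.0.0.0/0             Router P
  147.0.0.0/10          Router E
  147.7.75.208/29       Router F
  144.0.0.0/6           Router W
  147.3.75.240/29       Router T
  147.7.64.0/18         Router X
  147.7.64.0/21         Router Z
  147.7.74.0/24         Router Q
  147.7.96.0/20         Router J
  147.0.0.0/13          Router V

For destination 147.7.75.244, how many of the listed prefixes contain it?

6

Prefixes containing 147.7.75.244:
  0.0.0.0/0 (default, matches everything)
  144.0.0.0/6 (144.0.0.0 - 147.255.255.255)
  147.0.0.0/10 (147.0.0.0 - 147.63.255.255)
  147.0.0.0/13 (147.0.0.0 - 147.7.255.255)
  147.4.0.0/14 (147.4.0.0 - 147.7.255.255)
  147.7.64.0/18 (147.7.64.0 - 147.7.127.255)
Total matching entries: 6.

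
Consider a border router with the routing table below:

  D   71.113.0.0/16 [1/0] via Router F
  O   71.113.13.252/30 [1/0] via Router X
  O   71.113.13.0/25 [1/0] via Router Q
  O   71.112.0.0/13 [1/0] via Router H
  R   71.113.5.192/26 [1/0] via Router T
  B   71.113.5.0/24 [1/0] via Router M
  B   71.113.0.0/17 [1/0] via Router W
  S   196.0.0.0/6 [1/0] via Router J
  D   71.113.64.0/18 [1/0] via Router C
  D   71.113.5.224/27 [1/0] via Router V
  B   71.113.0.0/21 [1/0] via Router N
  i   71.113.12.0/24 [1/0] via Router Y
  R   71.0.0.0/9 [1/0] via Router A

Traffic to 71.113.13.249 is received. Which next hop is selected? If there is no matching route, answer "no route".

Routes whose prefix contains 71.113.13.249:
  71.0.0.0/9 (71.0.0.0 - 71.127.255.255) -> Router A
  71.112.0.0/13 (71.112.0.0 - 71.119.255.255) -> Router H
  71.113.0.0/16 (71.113.0.0 - 71.113.255.255) -> Router F
  71.113.0.0/17 (71.113.0.0 - 71.113.127.255) -> Router W
More-specific entries that do NOT match:
  71.113.13.252/30 (71.113.13.252 - 71.113.13.255) does not contain 71.113.13.249
  71.113.5.224/27 (71.113.5.224 - 71.113.5.255) does not contain 71.113.13.249
  71.113.5.192/26 (71.113.5.192 - 71.113.5.255) does not contain 71.113.13.249
  71.113.13.0/25 (71.113.13.0 - 71.113.13.127) does not contain 71.113.13.249
  71.113.5.0/24 (71.113.5.0 - 71.113.5.255) does not contain 71.113.13.249
  71.113.12.0/24 (71.113.12.0 - 71.113.12.255) does not contain 71.113.13.249
  71.113.0.0/21 (71.113.0.0 - 71.113.7.255) does not contain 71.113.13.249
  71.113.64.0/18 (71.113.64.0 - 71.113.127.255) does not contain 71.113.13.249
Longest matching prefix is /17 -> next hop Router W.

Router W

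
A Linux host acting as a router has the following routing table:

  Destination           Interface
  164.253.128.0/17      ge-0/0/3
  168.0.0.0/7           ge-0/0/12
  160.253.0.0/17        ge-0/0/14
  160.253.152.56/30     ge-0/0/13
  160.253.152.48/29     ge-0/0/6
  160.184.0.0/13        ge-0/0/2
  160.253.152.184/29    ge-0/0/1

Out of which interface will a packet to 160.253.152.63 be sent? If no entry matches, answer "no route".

no route

No entry's prefix contains 160.253.152.63; there is no default route.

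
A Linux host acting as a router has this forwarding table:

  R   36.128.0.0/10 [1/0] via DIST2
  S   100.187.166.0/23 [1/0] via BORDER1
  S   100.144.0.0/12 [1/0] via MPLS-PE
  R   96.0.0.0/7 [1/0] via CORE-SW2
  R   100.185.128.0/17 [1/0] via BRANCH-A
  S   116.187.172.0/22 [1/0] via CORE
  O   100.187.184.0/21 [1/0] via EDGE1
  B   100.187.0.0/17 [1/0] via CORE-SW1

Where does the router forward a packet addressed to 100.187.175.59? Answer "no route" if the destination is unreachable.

no route

No entry's prefix contains 100.187.175.59; there is no default route.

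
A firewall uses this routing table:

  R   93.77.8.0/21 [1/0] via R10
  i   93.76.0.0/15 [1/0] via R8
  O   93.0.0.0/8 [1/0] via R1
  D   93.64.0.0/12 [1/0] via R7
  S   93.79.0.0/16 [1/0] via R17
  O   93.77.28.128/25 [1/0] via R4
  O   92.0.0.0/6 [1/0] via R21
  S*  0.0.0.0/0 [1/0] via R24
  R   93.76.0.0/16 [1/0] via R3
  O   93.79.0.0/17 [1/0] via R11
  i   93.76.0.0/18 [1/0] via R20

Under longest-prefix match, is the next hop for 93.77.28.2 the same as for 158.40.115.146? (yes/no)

93.77.28.2: longest match 93.76.0.0/15 -> R8
158.40.115.146: longest match 0.0.0.0/0 -> R24

no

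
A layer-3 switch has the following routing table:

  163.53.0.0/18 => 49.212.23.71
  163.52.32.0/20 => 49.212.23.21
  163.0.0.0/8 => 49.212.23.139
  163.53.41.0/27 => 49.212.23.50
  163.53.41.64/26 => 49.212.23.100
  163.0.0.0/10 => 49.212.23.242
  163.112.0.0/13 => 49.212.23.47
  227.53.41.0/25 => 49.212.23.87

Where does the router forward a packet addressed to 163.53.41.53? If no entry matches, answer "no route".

Routes whose prefix contains 163.53.41.53:
  163.0.0.0/8 (163.0.0.0 - 163.255.255.255) -> 49.212.23.139
  163.0.0.0/10 (163.0.0.0 - 163.63.255.255) -> 49.212.23.242
  163.53.0.0/18 (163.53.0.0 - 163.53.63.255) -> 49.212.23.71
More-specific entries that do NOT match:
  163.53.41.0/27 (163.53.41.0 - 163.53.41.31) does not contain 163.53.41.53
  163.53.41.64/26 (163.53.41.64 - 163.53.41.127) does not contain 163.53.41.53
  227.53.41.0/25 (227.53.41.0 - 227.53.41.127) does not contain 163.53.41.53
  163.52.32.0/20 (163.52.32.0 - 163.52.47.255) does not contain 163.53.41.53
Longest matching prefix is /18 -> next hop 49.212.23.71.

49.212.23.71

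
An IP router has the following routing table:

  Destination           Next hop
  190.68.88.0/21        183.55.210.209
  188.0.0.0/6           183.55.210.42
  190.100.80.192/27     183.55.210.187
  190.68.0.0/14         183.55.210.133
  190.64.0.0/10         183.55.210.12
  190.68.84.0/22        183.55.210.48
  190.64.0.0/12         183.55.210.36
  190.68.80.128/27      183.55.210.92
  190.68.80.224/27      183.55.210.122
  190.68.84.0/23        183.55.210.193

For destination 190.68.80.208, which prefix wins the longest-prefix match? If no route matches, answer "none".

Entries matching 190.68.80.208:
  188.0.0.0/6 (188.0.0.0 - 191.255.255.255)
  190.64.0.0/10 (190.64.0.0 - 190.127.255.255)
  190.64.0.0/12 (190.64.0.0 - 190.79.255.255)
  190.68.0.0/14 (190.68.0.0 - 190.71.255.255)
Most specific is 190.68.0.0/14.

190.68.0.0/14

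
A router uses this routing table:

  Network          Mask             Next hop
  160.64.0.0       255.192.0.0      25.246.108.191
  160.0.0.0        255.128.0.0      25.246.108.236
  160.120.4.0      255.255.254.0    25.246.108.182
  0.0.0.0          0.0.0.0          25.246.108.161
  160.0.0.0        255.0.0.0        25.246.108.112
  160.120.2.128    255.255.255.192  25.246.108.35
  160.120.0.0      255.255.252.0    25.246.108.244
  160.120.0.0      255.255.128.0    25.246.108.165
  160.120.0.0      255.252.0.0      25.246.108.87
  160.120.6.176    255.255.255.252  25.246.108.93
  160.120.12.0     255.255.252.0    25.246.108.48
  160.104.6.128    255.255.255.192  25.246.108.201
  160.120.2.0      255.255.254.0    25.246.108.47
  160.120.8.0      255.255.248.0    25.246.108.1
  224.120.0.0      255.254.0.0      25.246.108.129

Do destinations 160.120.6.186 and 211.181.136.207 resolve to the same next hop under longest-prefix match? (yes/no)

160.120.6.186: longest match 160.120.0.0/17 -> 25.246.108.165
211.181.136.207: longest match 0.0.0.0/0 -> 25.246.108.161

no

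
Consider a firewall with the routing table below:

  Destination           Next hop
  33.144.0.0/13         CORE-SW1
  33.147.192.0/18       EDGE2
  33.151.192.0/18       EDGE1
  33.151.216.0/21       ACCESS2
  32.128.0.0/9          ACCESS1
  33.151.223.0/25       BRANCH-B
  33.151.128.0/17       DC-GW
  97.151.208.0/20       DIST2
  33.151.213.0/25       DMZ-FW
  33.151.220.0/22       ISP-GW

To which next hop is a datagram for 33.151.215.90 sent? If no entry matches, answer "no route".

Routes whose prefix contains 33.151.215.90:
  33.144.0.0/13 (33.144.0.0 - 33.151.255.255) -> CORE-SW1
  33.151.128.0/17 (33.151.128.0 - 33.151.255.255) -> DC-GW
  33.151.192.0/18 (33.151.192.0 - 33.151.255.255) -> EDGE1
More-specific entries that do NOT match:
  33.151.223.0/25 (33.151.223.0 - 33.151.223.127) does not contain 33.151.215.90
  33.151.213.0/25 (33.151.213.0 - 33.151.213.127) does not contain 33.151.215.90
  33.151.220.0/22 (33.151.220.0 - 33.151.223.255) does not contain 33.151.215.90
  33.151.216.0/21 (33.151.216.0 - 33.151.223.255) does not contain 33.151.215.90
  97.151.208.0/20 (97.151.208.0 - 97.151.223.255) does not contain 33.151.215.90
Longest matching prefix is /18 -> next hop EDGE1.

EDGE1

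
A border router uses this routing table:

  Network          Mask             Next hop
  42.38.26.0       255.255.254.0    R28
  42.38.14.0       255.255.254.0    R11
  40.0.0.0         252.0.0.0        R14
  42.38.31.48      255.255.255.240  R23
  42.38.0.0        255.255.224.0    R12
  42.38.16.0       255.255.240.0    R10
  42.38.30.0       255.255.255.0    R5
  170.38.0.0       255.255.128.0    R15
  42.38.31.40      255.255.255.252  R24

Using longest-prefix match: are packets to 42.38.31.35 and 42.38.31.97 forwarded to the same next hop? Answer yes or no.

42.38.31.35: longest match 42.38.16.0/20 -> R10
42.38.31.97: longest match 42.38.16.0/20 -> R10

yes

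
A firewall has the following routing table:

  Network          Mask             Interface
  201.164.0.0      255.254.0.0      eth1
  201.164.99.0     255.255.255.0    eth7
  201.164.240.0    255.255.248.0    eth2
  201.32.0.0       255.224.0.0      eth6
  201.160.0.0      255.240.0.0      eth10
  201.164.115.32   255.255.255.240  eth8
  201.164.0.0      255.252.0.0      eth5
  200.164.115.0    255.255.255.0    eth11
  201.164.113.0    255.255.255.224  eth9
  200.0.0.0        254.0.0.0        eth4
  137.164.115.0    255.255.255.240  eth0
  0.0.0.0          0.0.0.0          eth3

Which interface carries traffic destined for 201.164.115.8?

eth1

Routes whose prefix contains 201.164.115.8:
  0.0.0.0/0 (default, matches everything) -> eth3
  200.0.0.0/7 (200.0.0.0 - 201.255.255.255) -> eth4
  201.160.0.0/12 (201.160.0.0 - 201.175.255.255) -> eth10
  201.164.0.0/14 (201.164.0.0 - 201.167.255.255) -> eth5
  201.164.0.0/15 (201.164.0.0 - 201.165.255.255) -> eth1
More-specific entries that do NOT match:
  201.164.115.32/28 (201.164.115.32 - 201.164.115.47) does not contain 201.164.115.8
  137.164.115.0/28 (137.164.115.0 - 137.164.115.15) does not contain 201.164.115.8
  201.164.113.0/27 (201.164.113.0 - 201.164.113.31) does not contain 201.164.115.8
  201.164.99.0/24 (201.164.99.0 - 201.164.99.255) does not contain 201.164.115.8
  200.164.115.0/24 (200.164.115.0 - 200.164.115.255) does not contain 201.164.115.8
  201.164.240.0/21 (201.164.240.0 - 201.164.247.255) does not contain 201.164.115.8
Longest matching prefix is /15 -> interface eth1.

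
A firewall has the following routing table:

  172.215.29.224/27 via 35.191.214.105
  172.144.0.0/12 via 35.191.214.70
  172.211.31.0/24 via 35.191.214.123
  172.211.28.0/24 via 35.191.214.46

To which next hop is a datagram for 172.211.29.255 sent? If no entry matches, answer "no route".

No entry's prefix contains 172.211.29.255; there is no default route.

no route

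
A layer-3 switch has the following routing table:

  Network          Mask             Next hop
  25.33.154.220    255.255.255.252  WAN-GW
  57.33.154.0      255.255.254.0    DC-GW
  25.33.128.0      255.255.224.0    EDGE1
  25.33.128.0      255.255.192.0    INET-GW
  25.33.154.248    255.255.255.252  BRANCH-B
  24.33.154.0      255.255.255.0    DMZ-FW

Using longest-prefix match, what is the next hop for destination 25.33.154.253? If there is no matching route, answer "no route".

EDGE1

Routes whose prefix contains 25.33.154.253:
  25.33.128.0/18 (25.33.128.0 - 25.33.191.255) -> INET-GW
  25.33.128.0/19 (25.33.128.0 - 25.33.159.255) -> EDGE1
More-specific entries that do NOT match:
  25.33.154.220/30 (25.33.154.220 - 25.33.154.223) does not contain 25.33.154.253
  25.33.154.248/30 (25.33.154.248 - 25.33.154.251) does not contain 25.33.154.253
  24.33.154.0/24 (24.33.154.0 - 24.33.154.255) does not contain 25.33.154.253
  57.33.154.0/23 (57.33.154.0 - 57.33.155.255) does not contain 25.33.154.253
Longest matching prefix is /19 -> next hop EDGE1.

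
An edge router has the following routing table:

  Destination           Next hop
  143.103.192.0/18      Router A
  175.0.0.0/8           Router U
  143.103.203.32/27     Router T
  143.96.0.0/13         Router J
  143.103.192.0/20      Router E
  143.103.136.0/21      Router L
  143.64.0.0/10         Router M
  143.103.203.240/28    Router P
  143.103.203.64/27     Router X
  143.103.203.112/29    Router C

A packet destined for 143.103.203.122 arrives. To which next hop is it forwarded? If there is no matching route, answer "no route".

Router E

Routes whose prefix contains 143.103.203.122:
  143.64.0.0/10 (143.64.0.0 - 143.127.255.255) -> Router M
  143.96.0.0/13 (143.96.0.0 - 143.103.255.255) -> Router J
  143.103.192.0/18 (143.103.192.0 - 143.103.255.255) -> Router A
  143.103.192.0/20 (143.103.192.0 - 143.103.207.255) -> Router E
More-specific entries that do NOT match:
  143.103.203.112/29 (143.103.203.112 - 143.103.203.119) does not contain 143.103.203.122
  143.103.203.240/28 (143.103.203.240 - 143.103.203.255) does not contain 143.103.203.122
  143.103.203.32/27 (143.103.203.32 - 143.103.203.63) does not contain 143.103.203.122
  143.103.203.64/27 (143.103.203.64 - 143.103.203.95) does not contain 143.103.203.122
  143.103.136.0/21 (143.103.136.0 - 143.103.143.255) does not contain 143.103.203.122
Longest matching prefix is /20 -> next hop Router E.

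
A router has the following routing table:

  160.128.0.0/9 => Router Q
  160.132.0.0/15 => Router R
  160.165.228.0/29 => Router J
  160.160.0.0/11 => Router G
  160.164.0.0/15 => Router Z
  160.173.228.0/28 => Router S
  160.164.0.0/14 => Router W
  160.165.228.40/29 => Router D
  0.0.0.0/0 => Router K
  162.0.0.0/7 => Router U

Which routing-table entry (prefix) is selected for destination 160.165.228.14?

Entries matching 160.165.228.14:
  0.0.0.0/0 (default, matches everything)
  160.128.0.0/9 (160.128.0.0 - 160.255.255.255)
  160.160.0.0/11 (160.160.0.0 - 160.191.255.255)
  160.164.0.0/14 (160.164.0.0 - 160.167.255.255)
  160.164.0.0/15 (160.164.0.0 - 160.165.255.255)
Most specific is 160.164.0.0/15.

160.164.0.0/15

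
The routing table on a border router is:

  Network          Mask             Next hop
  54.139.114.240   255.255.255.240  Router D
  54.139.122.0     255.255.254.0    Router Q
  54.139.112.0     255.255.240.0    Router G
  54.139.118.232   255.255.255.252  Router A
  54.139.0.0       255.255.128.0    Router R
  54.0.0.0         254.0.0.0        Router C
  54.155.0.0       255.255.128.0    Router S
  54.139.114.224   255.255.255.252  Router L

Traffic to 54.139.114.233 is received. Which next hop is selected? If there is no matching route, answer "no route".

Routes whose prefix contains 54.139.114.233:
  54.0.0.0/7 (54.0.0.0 - 55.255.255.255) -> Router C
  54.139.0.0/17 (54.139.0.0 - 54.139.127.255) -> Router R
  54.139.112.0/20 (54.139.112.0 - 54.139.127.255) -> Router G
More-specific entries that do NOT match:
  54.139.118.232/30 (54.139.118.232 - 54.139.118.235) does not contain 54.139.114.233
  54.139.114.224/30 (54.139.114.224 - 54.139.114.227) does not contain 54.139.114.233
  54.139.114.240/28 (54.139.114.240 - 54.139.114.255) does not contain 54.139.114.233
  54.139.122.0/23 (54.139.122.0 - 54.139.123.255) does not contain 54.139.114.233
Longest matching prefix is /20 -> next hop Router G.

Router G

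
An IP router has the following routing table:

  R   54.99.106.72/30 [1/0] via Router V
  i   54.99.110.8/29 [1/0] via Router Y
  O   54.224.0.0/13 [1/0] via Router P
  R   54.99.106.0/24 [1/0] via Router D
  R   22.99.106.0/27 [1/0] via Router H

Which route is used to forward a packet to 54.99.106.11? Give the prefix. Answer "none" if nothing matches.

Entries matching 54.99.106.11:
  54.99.106.0/24 (54.99.106.0 - 54.99.106.255)
Most specific is 54.99.106.0/24.

54.99.106.0/24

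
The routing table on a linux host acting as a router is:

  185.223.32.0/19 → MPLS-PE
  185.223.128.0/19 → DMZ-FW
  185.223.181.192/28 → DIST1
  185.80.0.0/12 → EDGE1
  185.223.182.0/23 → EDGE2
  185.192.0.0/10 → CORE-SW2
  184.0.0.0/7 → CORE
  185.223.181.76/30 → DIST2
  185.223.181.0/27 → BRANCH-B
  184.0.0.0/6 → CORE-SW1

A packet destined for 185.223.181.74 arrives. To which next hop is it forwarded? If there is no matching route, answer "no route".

Routes whose prefix contains 185.223.181.74:
  184.0.0.0/6 (184.0.0.0 - 187.255.255.255) -> CORE-SW1
  184.0.0.0/7 (184.0.0.0 - 185.255.255.255) -> CORE
  185.192.0.0/10 (185.192.0.0 - 185.255.255.255) -> CORE-SW2
More-specific entries that do NOT match:
  185.223.181.76/30 (185.223.181.76 - 185.223.181.79) does not contain 185.223.181.74
  185.223.181.192/28 (185.223.181.192 - 185.223.181.207) does not contain 185.223.181.74
  185.223.181.0/27 (185.223.181.0 - 185.223.181.31) does not contain 185.223.181.74
  185.223.182.0/23 (185.223.182.0 - 185.223.183.255) does not contain 185.223.181.74
  185.223.32.0/19 (185.223.32.0 - 185.223.63.255) does not contain 185.223.181.74
  185.223.128.0/19 (185.223.128.0 - 185.223.159.255) does not contain 185.223.181.74
  185.80.0.0/12 (185.80.0.0 - 185.95.255.255) does not contain 185.223.181.74
Longest matching prefix is /10 -> next hop CORE-SW2.

CORE-SW2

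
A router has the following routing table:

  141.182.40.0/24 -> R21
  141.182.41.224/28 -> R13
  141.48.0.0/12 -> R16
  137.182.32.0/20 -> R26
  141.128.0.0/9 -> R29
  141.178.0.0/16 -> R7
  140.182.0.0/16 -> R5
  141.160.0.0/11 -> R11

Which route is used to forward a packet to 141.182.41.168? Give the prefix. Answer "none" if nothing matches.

Entries matching 141.182.41.168:
  141.128.0.0/9 (141.128.0.0 - 141.255.255.255)
  141.160.0.0/11 (141.160.0.0 - 141.191.255.255)
Most specific is 141.160.0.0/11.

141.160.0.0/11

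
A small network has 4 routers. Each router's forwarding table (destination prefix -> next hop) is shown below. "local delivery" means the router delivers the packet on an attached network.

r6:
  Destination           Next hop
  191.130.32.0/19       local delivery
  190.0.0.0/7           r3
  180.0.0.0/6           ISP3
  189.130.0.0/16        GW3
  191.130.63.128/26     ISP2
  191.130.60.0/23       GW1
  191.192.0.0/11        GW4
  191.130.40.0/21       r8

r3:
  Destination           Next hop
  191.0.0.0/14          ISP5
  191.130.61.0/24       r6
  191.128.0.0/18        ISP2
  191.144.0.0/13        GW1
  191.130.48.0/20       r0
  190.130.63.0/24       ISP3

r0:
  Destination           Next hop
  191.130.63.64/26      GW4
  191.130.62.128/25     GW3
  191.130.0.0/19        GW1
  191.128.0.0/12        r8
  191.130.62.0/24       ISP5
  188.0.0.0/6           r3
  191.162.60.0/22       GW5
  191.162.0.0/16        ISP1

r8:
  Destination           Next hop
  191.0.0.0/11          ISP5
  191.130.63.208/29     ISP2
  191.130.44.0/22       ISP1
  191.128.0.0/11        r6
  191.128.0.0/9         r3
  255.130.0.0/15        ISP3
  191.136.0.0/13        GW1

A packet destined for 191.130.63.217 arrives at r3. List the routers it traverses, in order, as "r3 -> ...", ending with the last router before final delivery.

At r3: longest match for 191.130.63.217 is 191.130.48.0/20 -> r0
At r0: longest match for 191.130.63.217 is 191.128.0.0/12 -> r8
At r8: longest match for 191.130.63.217 is 191.128.0.0/11 -> r6
At r6: longest match for 191.130.63.217 is 191.130.32.0/19 -> local delivery

r3 -> r0 -> r8 -> r6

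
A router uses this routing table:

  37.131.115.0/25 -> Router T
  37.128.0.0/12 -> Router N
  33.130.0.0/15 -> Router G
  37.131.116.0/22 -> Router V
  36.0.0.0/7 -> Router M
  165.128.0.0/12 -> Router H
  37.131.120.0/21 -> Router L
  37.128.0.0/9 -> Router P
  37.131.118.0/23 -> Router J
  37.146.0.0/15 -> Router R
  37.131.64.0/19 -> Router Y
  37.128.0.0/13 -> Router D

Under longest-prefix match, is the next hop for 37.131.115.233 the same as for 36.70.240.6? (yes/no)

no

37.131.115.233: longest match 37.128.0.0/13 -> Router D
36.70.240.6: longest match 36.0.0.0/7 -> Router M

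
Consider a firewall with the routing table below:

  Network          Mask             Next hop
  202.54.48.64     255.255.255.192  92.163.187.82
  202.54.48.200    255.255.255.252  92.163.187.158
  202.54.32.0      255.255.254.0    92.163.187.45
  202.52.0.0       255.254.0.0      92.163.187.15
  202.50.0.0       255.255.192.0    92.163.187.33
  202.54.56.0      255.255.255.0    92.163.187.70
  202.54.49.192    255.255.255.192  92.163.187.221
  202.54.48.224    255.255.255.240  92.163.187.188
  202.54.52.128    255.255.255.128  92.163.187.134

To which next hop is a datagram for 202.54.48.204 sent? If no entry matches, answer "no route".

No entry's prefix contains 202.54.48.204; there is no default route.

no route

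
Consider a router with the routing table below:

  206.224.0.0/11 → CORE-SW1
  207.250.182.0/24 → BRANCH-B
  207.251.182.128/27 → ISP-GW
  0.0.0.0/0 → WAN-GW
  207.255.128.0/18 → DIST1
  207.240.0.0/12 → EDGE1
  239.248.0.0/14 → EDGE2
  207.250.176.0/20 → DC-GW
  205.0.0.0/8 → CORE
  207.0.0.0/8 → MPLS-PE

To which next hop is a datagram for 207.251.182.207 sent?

Routes whose prefix contains 207.251.182.207:
  0.0.0.0/0 (default, matches everything) -> WAN-GW
  207.0.0.0/8 (207.0.0.0 - 207.255.255.255) -> MPLS-PE
  207.240.0.0/12 (207.240.0.0 - 207.255.255.255) -> EDGE1
More-specific entries that do NOT match:
  207.251.182.128/27 (207.251.182.128 - 207.251.182.159) does not contain 207.251.182.207
  207.250.182.0/24 (207.250.182.0 - 207.250.182.255) does not contain 207.251.182.207
  207.250.176.0/20 (207.250.176.0 - 207.250.191.255) does not contain 207.251.182.207
  207.255.128.0/18 (207.255.128.0 - 207.255.191.255) does not contain 207.251.182.207
  239.248.0.0/14 (239.248.0.0 - 239.251.255.255) does not contain 207.251.182.207
Longest matching prefix is /12 -> next hop EDGE1.

EDGE1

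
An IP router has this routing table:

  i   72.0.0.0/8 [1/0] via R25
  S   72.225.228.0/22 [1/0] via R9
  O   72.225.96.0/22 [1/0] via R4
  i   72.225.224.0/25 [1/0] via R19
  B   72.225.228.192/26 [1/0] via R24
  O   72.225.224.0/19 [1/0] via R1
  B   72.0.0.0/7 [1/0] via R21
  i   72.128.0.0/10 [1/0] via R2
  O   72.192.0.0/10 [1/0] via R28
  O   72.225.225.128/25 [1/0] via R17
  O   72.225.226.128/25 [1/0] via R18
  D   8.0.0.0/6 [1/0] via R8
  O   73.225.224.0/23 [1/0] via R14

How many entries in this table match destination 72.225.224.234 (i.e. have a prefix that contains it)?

Prefixes containing 72.225.224.234:
  72.0.0.0/7 (72.0.0.0 - 73.255.255.255)
  72.0.0.0/8 (72.0.0.0 - 72.255.255.255)
  72.192.0.0/10 (72.192.0.0 - 72.255.255.255)
  72.225.224.0/19 (72.225.224.0 - 72.225.255.255)
Total matching entries: 4.

4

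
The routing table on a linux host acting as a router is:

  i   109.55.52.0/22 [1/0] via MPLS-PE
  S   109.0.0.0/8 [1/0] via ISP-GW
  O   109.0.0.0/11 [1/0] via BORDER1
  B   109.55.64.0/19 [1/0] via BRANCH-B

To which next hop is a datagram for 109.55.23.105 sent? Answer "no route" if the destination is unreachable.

Routes whose prefix contains 109.55.23.105:
  109.0.0.0/8 (109.0.0.0 - 109.255.255.255) -> ISP-GW
More-specific entries that do NOT match:
  109.55.52.0/22 (109.55.52.0 - 109.55.55.255) does not contain 109.55.23.105
  109.55.64.0/19 (109.55.64.0 - 109.55.95.255) does not contain 109.55.23.105
  109.0.0.0/11 (109.0.0.0 - 109.31.255.255) does not contain 109.55.23.105
Longest matching prefix is /8 -> next hop ISP-GW.

ISP-GW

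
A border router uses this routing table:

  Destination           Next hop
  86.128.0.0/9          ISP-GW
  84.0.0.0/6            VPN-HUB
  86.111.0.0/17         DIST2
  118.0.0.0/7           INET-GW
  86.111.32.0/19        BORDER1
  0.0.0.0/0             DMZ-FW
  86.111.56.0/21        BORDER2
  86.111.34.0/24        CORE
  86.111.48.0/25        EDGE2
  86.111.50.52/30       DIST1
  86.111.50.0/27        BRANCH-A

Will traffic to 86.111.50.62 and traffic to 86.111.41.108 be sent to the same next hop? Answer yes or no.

86.111.50.62: longest match 86.111.32.0/19 -> BORDER1
86.111.41.108: longest match 86.111.32.0/19 -> BORDER1

yes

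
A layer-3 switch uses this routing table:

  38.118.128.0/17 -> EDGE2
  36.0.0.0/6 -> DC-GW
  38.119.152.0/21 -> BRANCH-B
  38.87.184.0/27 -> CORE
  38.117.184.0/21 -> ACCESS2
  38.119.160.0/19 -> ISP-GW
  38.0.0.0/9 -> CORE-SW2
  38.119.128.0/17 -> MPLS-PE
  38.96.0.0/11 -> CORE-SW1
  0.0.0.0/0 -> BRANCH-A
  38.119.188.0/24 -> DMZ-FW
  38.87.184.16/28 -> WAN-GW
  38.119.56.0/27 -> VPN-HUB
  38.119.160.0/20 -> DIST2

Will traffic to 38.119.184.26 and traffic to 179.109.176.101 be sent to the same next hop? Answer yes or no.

no

38.119.184.26: longest match 38.119.160.0/19 -> ISP-GW
179.109.176.101: longest match 0.0.0.0/0 -> BRANCH-A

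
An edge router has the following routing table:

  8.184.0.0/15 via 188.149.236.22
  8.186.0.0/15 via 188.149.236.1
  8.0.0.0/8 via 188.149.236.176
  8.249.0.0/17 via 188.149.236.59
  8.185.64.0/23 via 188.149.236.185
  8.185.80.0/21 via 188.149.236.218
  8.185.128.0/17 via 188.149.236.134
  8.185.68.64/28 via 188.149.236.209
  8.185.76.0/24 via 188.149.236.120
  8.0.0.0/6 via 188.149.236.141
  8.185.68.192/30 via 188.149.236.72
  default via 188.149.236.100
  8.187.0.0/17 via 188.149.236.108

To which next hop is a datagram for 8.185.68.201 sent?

Routes whose prefix contains 8.185.68.201:
  0.0.0.0/0 (default, matches everything) -> 188.149.236.100
  8.0.0.0/6 (8.0.0.0 - 11.255.255.255) -> 188.149.236.141
  8.0.0.0/8 (8.0.0.0 - 8.255.255.255) -> 188.149.236.176
  8.184.0.0/15 (8.184.0.0 - 8.185.255.255) -> 188.149.236.22
More-specific entries that do NOT match:
  8.185.68.192/30 (8.185.68.192 - 8.185.68.195) does not contain 8.185.68.201
  8.185.68.64/28 (8.185.68.64 - 8.185.68.79) does not contain 8.185.68.201
  8.185.76.0/24 (8.185.76.0 - 8.185.76.255) does not contain 8.185.68.201
  8.185.64.0/23 (8.185.64.0 - 8.185.65.255) does not contain 8.185.68.201
  8.185.80.0/21 (8.185.80.0 - 8.185.87.255) does not contain 8.185.68.201
  8.249.0.0/17 (8.249.0.0 - 8.249.127.255) does not contain 8.185.68.201
  8.185.128.0/17 (8.185.128.0 - 8.185.255.255) does not contain 8.185.68.201
  8.187.0.0/17 (8.187.0.0 - 8.187.127.255) does not contain 8.185.68.201
Longest matching prefix is /15 -> next hop 188.149.236.22.

188.149.236.22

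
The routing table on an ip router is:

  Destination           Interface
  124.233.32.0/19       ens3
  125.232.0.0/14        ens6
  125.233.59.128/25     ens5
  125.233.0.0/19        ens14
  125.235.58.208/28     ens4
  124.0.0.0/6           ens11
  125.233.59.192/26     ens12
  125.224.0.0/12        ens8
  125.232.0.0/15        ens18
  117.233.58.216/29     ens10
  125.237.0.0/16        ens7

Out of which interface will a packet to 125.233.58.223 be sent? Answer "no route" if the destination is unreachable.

Routes whose prefix contains 125.233.58.223:
  124.0.0.0/6 (124.0.0.0 - 127.255.255.255) -> ens11
  125.224.0.0/12 (125.224.0.0 - 125.239.255.255) -> ens8
  125.232.0.0/14 (125.232.0.0 - 125.235.255.255) -> ens6
  125.232.0.0/15 (125.232.0.0 - 125.233.255.255) -> ens18
More-specific entries that do NOT match:
  117.233.58.216/29 (117.233.58.216 - 117.233.58.223) does not contain 125.233.58.223
  125.235.58.208/28 (125.235.58.208 - 125.235.58.223) does not contain 125.233.58.223
  125.233.59.192/26 (125.233.59.192 - 125.233.59.255) does not contain 125.233.58.223
  125.233.59.128/25 (125.233.59.128 - 125.233.59.255) does not contain 125.233.58.223
  124.233.32.0/19 (124.233.32.0 - 124.233.63.255) does not contain 125.233.58.223
  125.233.0.0/19 (125.233.0.0 - 125.233.31.255) does not contain 125.233.58.223
  125.237.0.0/16 (125.237.0.0 - 125.237.255.255) does not contain 125.233.58.223
Longest matching prefix is /15 -> interface ens18.

ens18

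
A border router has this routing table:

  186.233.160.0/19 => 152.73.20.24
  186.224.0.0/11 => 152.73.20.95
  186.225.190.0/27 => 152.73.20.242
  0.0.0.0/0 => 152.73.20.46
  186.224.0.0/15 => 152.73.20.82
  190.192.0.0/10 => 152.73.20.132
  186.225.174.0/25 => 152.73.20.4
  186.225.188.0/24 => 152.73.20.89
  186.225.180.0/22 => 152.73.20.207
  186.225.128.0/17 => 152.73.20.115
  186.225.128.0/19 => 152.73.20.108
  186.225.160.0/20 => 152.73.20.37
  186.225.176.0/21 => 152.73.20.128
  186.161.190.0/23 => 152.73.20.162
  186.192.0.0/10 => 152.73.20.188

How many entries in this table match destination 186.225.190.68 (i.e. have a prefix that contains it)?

5

Prefixes containing 186.225.190.68:
  0.0.0.0/0 (default, matches everything)
  186.192.0.0/10 (186.192.0.0 - 186.255.255.255)
  186.224.0.0/11 (186.224.0.0 - 186.255.255.255)
  186.224.0.0/15 (186.224.0.0 - 186.225.255.255)
  186.225.128.0/17 (186.225.128.0 - 186.225.255.255)
Total matching entries: 5.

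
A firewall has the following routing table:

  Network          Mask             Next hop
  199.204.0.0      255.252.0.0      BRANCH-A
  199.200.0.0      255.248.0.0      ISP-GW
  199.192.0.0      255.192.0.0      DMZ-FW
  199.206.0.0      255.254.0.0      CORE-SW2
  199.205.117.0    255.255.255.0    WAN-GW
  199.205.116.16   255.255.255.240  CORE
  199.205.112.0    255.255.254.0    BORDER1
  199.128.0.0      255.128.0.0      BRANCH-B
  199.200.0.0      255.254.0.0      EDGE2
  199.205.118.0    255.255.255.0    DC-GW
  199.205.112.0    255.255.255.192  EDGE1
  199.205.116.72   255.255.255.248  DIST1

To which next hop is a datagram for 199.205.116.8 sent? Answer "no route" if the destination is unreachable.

Routes whose prefix contains 199.205.116.8:
  199.128.0.0/9 (199.128.0.0 - 199.255.255.255) -> BRANCH-B
  199.192.0.0/10 (199.192.0.0 - 199.255.255.255) -> DMZ-FW
  199.200.0.0/13 (199.200.0.0 - 199.207.255.255) -> ISP-GW
  199.204.0.0/14 (199.204.0.0 - 199.207.255.255) -> BRANCH-A
More-specific entries that do NOT match:
  199.205.116.72/29 (199.205.116.72 - 199.205.116.79) does not contain 199.205.116.8
  199.205.116.16/28 (199.205.116.16 - 199.205.116.31) does not contain 199.205.116.8
  199.205.112.0/26 (199.205.112.0 - 199.205.112.63) does not contain 199.205.116.8
  199.205.117.0/24 (199.205.117.0 - 199.205.117.255) does not contain 199.205.116.8
  199.205.118.0/24 (199.205.118.0 - 199.205.118.255) does not contain 199.205.116.8
  199.205.112.0/23 (199.205.112.0 - 199.205.113.255) does not contain 199.205.116.8
  199.206.0.0/15 (199.206.0.0 - 199.207.255.255) does not contain 199.205.116.8
  199.200.0.0/15 (199.200.0.0 - 199.201.255.255) does not contain 199.205.116.8
Longest matching prefix is /14 -> next hop BRANCH-A.

BRANCH-A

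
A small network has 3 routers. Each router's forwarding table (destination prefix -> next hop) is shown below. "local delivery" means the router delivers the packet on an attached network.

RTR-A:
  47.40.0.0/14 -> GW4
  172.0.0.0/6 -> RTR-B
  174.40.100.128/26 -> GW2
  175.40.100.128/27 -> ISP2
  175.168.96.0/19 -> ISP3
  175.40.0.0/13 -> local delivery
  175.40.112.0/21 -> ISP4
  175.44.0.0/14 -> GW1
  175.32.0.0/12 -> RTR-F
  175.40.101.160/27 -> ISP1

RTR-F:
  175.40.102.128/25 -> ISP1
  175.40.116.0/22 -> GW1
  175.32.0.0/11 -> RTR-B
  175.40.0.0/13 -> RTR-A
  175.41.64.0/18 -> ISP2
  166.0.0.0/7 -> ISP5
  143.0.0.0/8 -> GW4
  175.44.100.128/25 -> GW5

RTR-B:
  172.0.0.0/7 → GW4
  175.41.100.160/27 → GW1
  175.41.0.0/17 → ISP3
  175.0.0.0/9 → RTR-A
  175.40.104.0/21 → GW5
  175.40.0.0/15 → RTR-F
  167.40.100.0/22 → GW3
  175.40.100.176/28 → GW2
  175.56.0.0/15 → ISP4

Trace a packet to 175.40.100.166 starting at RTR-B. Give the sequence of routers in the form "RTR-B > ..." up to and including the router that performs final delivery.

At RTR-B: longest match for 175.40.100.166 is 175.40.0.0/15 -> RTR-F
At RTR-F: longest match for 175.40.100.166 is 175.40.0.0/13 -> RTR-A
At RTR-A: longest match for 175.40.100.166 is 175.40.0.0/13 -> local delivery

RTR-B > RTR-F > RTR-A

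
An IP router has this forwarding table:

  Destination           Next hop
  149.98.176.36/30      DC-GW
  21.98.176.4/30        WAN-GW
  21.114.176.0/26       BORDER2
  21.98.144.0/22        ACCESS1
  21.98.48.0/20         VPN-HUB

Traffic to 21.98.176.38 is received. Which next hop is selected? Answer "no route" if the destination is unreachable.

no route

No entry's prefix contains 21.98.176.38; there is no default route.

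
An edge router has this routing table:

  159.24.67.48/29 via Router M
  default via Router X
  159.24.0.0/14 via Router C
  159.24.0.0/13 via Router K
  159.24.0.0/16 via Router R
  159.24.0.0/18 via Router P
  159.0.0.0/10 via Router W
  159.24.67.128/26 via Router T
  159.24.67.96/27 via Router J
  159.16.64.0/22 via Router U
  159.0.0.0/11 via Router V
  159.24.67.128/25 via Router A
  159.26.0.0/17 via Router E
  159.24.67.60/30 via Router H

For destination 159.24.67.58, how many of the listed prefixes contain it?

6

Prefixes containing 159.24.67.58:
  0.0.0.0/0 (default, matches everything)
  159.0.0.0/10 (159.0.0.0 - 159.63.255.255)
  159.0.0.0/11 (159.0.0.0 - 159.31.255.255)
  159.24.0.0/13 (159.24.0.0 - 159.31.255.255)
  159.24.0.0/14 (159.24.0.0 - 159.27.255.255)
  159.24.0.0/16 (159.24.0.0 - 159.24.255.255)
Total matching entries: 6.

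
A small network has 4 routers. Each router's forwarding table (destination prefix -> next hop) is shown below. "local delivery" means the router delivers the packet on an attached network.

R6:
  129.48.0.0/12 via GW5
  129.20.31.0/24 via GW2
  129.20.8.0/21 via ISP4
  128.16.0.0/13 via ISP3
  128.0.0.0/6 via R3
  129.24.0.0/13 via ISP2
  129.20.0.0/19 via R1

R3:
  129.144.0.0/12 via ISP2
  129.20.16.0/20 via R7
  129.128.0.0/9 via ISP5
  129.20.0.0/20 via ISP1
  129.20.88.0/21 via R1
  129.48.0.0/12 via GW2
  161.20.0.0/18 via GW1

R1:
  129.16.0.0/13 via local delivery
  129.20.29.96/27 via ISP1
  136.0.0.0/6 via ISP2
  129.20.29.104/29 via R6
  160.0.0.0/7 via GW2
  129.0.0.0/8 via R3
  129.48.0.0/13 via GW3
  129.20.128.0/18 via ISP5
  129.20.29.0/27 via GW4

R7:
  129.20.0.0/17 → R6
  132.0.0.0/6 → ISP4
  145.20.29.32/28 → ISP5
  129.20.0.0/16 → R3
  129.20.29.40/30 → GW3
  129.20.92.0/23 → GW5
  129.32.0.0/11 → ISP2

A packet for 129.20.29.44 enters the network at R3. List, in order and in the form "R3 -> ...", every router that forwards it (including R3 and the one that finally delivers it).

R3 -> R7 -> R6 -> R1

At R3: longest match for 129.20.29.44 is 129.20.16.0/20 -> R7
At R7: longest match for 129.20.29.44 is 129.20.0.0/17 -> R6
At R6: longest match for 129.20.29.44 is 129.20.0.0/19 -> R1
At R1: longest match for 129.20.29.44 is 129.16.0.0/13 -> local delivery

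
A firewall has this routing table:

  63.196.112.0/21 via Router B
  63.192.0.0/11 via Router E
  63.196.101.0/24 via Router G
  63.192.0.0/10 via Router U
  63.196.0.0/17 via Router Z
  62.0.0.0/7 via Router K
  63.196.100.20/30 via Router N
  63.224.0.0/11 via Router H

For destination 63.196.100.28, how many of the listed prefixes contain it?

Prefixes containing 63.196.100.28:
  62.0.0.0/7 (62.0.0.0 - 63.255.255.255)
  63.192.0.0/10 (63.192.0.0 - 63.255.255.255)
  63.192.0.0/11 (63.192.0.0 - 63.223.255.255)
  63.196.0.0/17 (63.196.0.0 - 63.196.127.255)
Total matching entries: 4.

4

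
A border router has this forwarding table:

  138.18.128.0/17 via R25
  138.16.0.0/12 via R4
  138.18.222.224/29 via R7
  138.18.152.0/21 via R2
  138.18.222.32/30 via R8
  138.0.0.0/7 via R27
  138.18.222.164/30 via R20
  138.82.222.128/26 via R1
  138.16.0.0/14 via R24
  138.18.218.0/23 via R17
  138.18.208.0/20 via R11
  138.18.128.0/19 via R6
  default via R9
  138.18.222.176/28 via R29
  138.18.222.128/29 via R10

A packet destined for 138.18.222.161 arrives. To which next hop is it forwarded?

Routes whose prefix contains 138.18.222.161:
  0.0.0.0/0 (default, matches everything) -> R9
  138.0.0.0/7 (138.0.0.0 - 139.255.255.255) -> R27
  138.16.0.0/12 (138.16.0.0 - 138.31.255.255) -> R4
  138.16.0.0/14 (138.16.0.0 - 138.19.255.255) -> R24
  138.18.128.0/17 (138.18.128.0 - 138.18.255.255) -> R25
  138.18.208.0/20 (138.18.208.0 - 138.18.223.255) -> R11
More-specific entries that do NOT match:
  138.18.222.32/30 (138.18.222.32 - 138.18.222.35) does not contain 138.18.222.161
  138.18.222.164/30 (138.18.222.164 - 138.18.222.167) does not contain 138.18.222.161
  138.18.222.224/29 (138.18.222.224 - 138.18.222.231) does not contain 138.18.222.161
  138.18.222.128/29 (138.18.222.128 - 138.18.222.135) does not contain 138.18.222.161
  138.18.222.176/28 (138.18.222.176 - 138.18.222.191) does not contain 138.18.222.161
  138.82.222.128/26 (138.82.222.128 - 138.82.222.191) does not contain 138.18.222.161
  138.18.218.0/23 (138.18.218.0 - 138.18.219.255) does not contain 138.18.222.161
  138.18.152.0/21 (138.18.152.0 - 138.18.159.255) does not contain 138.18.222.161
Longest matching prefix is /20 -> next hop R11.

R11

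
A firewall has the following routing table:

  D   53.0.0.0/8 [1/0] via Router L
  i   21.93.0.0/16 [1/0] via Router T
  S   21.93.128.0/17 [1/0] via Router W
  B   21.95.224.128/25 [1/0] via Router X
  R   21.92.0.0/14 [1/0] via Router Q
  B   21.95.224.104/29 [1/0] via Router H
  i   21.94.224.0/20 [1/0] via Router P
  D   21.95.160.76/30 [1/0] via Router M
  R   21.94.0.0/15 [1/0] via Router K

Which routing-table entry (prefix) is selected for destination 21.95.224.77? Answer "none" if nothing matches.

21.94.0.0/15

Entries matching 21.95.224.77:
  21.92.0.0/14 (21.92.0.0 - 21.95.255.255)
  21.94.0.0/15 (21.94.0.0 - 21.95.255.255)
Most specific is 21.94.0.0/15.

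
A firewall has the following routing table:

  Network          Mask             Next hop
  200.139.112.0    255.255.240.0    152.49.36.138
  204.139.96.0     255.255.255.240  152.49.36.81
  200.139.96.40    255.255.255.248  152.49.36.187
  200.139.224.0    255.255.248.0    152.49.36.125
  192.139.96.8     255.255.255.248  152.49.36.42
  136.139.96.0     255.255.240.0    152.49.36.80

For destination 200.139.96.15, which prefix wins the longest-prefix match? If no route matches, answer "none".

none

200.139.96.15 is outside every listed prefix and there is no default route.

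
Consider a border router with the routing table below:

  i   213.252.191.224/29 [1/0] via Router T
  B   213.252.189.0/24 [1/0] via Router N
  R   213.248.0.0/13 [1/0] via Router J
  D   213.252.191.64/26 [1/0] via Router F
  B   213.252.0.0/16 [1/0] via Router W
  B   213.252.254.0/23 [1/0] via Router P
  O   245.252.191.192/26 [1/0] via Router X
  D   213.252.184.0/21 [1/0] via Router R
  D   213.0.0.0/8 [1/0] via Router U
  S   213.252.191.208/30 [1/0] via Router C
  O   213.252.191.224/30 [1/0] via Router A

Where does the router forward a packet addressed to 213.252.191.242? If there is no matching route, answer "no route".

Routes whose prefix contains 213.252.191.242:
  213.0.0.0/8 (213.0.0.0 - 213.255.255.255) -> Router U
  213.248.0.0/13 (213.248.0.0 - 213.255.255.255) -> Router J
  213.252.0.0/16 (213.252.0.0 - 213.252.255.255) -> Router W
  213.252.184.0/21 (213.252.184.0 - 213.252.191.255) -> Router R
More-specific entries that do NOT match:
  213.252.191.208/30 (213.252.191.208 - 213.252.191.211) does not contain 213.252.191.242
  213.252.191.224/30 (213.252.191.224 - 213.252.191.227) does not contain 213.252.191.242
  213.252.191.224/29 (213.252.191.224 - 213.252.191.231) does not contain 213.252.191.242
  213.252.191.64/26 (213.252.191.64 - 213.252.191.127) does not contain 213.252.191.242
  245.252.191.192/26 (245.252.191.192 - 245.252.191.255) does not contain 213.252.191.242
  213.252.189.0/24 (213.252.189.0 - 213.252.189.255) does not contain 213.252.191.242
  213.252.254.0/23 (213.252.254.0 - 213.252.255.255) does not contain 213.252.191.242
Longest matching prefix is /21 -> next hop Router R.

Router R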